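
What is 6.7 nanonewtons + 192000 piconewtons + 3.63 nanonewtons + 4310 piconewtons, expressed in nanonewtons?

206.64 nanonewtons

In nanonewtons:
  6.7 nanonewtons → 6.7
  192000 piconewtons = 192000 × 10⁻³ nanonewtons = 192
  3.63 nanonewtons → 3.63
  4310 piconewtons = 4310 × 10⁻³ nanonewtons = 4.31
Sum: 6.7 + 192 + 3.63 + 4.31 = 206.64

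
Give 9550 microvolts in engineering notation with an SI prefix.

9.55 millivolts

= 9.55e-3 volts; 1e-3 is milli.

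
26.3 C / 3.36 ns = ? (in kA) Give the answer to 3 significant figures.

7830000 kA

(26.3) / (3.36 × 10⁻⁹) = 7.8274 × 10⁹ A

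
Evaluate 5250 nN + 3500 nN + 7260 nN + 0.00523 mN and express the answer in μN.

21.24 μN

In μN:
  5250 nN = 5250 × 10⁻³ μN = 5.25
  3500 nN = 3500 × 10⁻³ μN = 3.5
  7260 nN = 7260 × 10⁻³ μN = 7.26
  0.00523 mN = 0.00523 × 10³ μN = 5.23
Sum: 5.25 + 3.5 + 7.26 + 5.23 = 21.24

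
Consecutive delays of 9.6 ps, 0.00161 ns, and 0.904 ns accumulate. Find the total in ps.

In ps:
  9.6 ps → 9.6
  0.00161 ns = 0.00161 × 10³ ps = 1.61
  0.904 ns = 0.904 × 10³ ps = 904
Sum: 9.6 + 1.61 + 904 = 915.21

915.21 ps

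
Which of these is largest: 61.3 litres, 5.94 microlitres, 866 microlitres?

61.3 litres

61.3 litres = 61.3 litres
5.94 microlitres = 0.00000594 litres
866 microlitres = 0.000866 litres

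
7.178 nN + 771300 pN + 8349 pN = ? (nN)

786.827 nN

In nN:
  7.178 nN → 7.178
  771300 pN = 771300 × 10⁻³ nN = 771.3
  8349 pN = 8349 × 10⁻³ nN = 8.349
Sum: 7.178 + 771.3 + 8.349 = 786.827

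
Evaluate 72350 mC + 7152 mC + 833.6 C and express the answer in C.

913.102 C

In C:
  72350 mC = 72350 × 10⁻³ C = 72.35
  7152 mC = 7152 × 10⁻³ C = 7.152
  833.6 C → 833.6
Sum: 72.35 + 7.152 + 833.6 = 913.102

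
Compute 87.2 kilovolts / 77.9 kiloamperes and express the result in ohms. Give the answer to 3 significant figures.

(87.2 × 10^3) / (77.9 × 10^3) = 1.1194 Ω

1.12 ohms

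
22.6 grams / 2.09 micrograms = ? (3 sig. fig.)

(22.6) / (2.09e-6) = 10.81e6

10800000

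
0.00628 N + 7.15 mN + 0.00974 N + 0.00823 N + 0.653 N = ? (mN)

684.4 mN

In mN:
  0.00628 N = 0.00628 × 10³ mN = 6.28
  7.15 mN → 7.15
  0.00974 N = 0.00974 × 10³ mN = 9.74
  0.00823 N = 0.00823 × 10³ mN = 8.23
  0.653 N = 0.653 × 10³ mN = 653
Sum: 6.28 + 7.15 + 9.74 + 8.23 + 653 = 684.4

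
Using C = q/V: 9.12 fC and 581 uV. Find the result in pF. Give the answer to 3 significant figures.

15.7 pF

(9.12 × 10^-15) / (581 × 10^-6) = 0.015697 × 10^-9 F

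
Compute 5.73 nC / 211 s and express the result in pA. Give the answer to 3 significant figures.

(5.73 × 10^-9) / (211) = 0.027156 × 10^-9 A

27.2 pA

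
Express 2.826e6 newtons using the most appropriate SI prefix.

= 2.826e6 newtons; 1e6 is mega.

2.826 meganewtons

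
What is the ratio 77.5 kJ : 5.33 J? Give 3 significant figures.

14500

(77.5 × 10³) / (5.33) = 14.54 × 10³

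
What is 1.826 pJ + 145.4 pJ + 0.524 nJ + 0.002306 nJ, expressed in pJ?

In pJ:
  1.826 pJ → 1.826
  145.4 pJ → 145.4
  0.524 nJ = 0.524 × 10^3 pJ = 524
  0.002306 nJ = 0.002306 × 10^3 pJ = 2.306
Sum: 1.826 + 145.4 + 524 + 2.306 = 673.532

673.532 pJ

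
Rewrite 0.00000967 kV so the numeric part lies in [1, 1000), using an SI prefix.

9.67 mV

= 9.67e-3 V; 1e-3 is milli.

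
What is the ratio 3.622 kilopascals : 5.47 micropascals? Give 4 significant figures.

(3.622 × 10^3) / (5.47 × 10^-6) = 0.66216 × 10^9

662200000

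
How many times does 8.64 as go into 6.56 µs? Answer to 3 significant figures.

759000000000

(6.56 × 10⁻⁶) / (8.64 × 10⁻¹⁸) = 0.7593 × 10¹²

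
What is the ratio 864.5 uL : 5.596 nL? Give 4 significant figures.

154500

(864.5 × 10^-6) / (5.596 × 10^-9) = 154.49 × 10^3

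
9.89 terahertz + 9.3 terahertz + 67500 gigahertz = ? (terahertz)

86.69 terahertz

In terahertz:
  9.89 terahertz → 9.89
  9.3 terahertz → 9.3
  67500 gigahertz = 67500e-3 terahertz = 67.5
Sum: 9.89 + 9.3 + 67.5 = 86.69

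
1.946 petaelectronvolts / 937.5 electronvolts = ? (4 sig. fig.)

2076000000000

(1.946 × 10^15) / (937.5) = 0.0020757 × 10^15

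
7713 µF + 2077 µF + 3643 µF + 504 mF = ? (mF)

517.433 mF

In mF:
  7713 µF = 7713 × 10^-3 mF = 7.713
  2077 µF = 2077 × 10^-3 mF = 2.077
  3643 µF = 3643 × 10^-3 mF = 3.643
  504 mF → 504
Sum: 7.713 + 2.077 + 3.643 + 504 = 517.433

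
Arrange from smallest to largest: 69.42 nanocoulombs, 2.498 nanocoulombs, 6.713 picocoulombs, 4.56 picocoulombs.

4.56 picocoulombs < 6.713 picocoulombs < 2.498 nanocoulombs < 69.42 nanocoulombs

69.42 nanocoulombs = 0.00000006942 coulombs
2.498 nanocoulombs = 0.000000002498 coulombs
6.713 picocoulombs = 0.000000000006713 coulombs
4.56 picocoulombs = 0.00000000000456 coulombs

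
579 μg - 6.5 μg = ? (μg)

572.5 μg

In μg:
  579 μg → 579
  6.5 μg → 6.5
Difference: 579 - 6.5 = 572.5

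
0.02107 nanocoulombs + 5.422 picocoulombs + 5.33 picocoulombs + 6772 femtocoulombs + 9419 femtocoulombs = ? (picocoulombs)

In picocoulombs:
  0.02107 nanocoulombs = 0.02107 × 10³ picocoulombs = 21.07
  5.422 picocoulombs → 5.422
  5.33 picocoulombs → 5.33
  6772 femtocoulombs = 6772 × 10⁻³ picocoulombs = 6.772
  9419 femtocoulombs = 9419 × 10⁻³ picocoulombs = 9.419
Sum: 21.07 + 5.422 + 5.33 + 6.772 + 9.419 = 48.013

48.013 picocoulombs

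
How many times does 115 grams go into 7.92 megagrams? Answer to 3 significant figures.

(7.92 × 10⁶) / (115) = 0.06887 × 10⁶

68900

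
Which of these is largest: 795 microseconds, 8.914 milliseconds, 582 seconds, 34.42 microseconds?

582 seconds

795 microseconds = 0.000795 seconds
8.914 milliseconds = 0.008914 seconds
582 seconds = 582 seconds
34.42 microseconds = 0.00003442 seconds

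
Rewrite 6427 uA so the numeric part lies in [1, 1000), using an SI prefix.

6.427 mA

= 6.427e-3 A; 1e-3 is milli.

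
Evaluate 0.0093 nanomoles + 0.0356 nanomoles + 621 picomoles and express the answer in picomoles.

665.9 picomoles

In picomoles:
  0.0093 nanomoles = 0.0093 × 10^3 picomoles = 9.3
  0.0356 nanomoles = 0.0356 × 10^3 picomoles = 35.6
  621 picomoles → 621
Sum: 9.3 + 35.6 + 621 = 665.9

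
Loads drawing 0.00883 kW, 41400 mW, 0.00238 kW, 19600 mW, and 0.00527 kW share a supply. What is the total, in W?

In W:
  0.00883 kW = 0.00883 × 10³ W = 8.83
  41400 mW = 41400 × 10⁻³ W = 41.4
  0.00238 kW = 0.00238 × 10³ W = 2.38
  19600 mW = 19600 × 10⁻³ W = 19.6
  0.00527 kW = 0.00527 × 10³ W = 5.27
Sum: 8.83 + 41.4 + 2.38 + 19.6 + 5.27 = 77.48

77.48 W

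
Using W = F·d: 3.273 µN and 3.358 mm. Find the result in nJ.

3.273 × 10⁻⁶ × 3.358 × 10⁻³ = 10.990734 × 10⁻⁹ J

10.990734 nJ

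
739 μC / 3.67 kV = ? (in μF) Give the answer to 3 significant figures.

0.201 μF

(739 × 10⁻⁶) / (3.67 × 10³) = 201.36 × 10⁻⁹ F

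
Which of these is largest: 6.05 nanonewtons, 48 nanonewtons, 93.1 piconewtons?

48 nanonewtons

6.05 nanonewtons = 0.00000000605 newtons
48 nanonewtons = 0.000000048 newtons
93.1 piconewtons = 0.0000000000931 newtons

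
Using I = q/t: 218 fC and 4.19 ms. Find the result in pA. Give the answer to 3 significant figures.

52.0 pA

(218e-15) / (4.19e-3) = 52.029e-12 A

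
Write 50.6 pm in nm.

0.0506 nm

pico = 10^-12, nano = 10^-9; factor is 10^-3.
50.6 × 10^-3 = 0.0506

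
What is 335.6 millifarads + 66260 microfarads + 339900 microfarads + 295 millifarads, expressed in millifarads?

1036.76 millifarads

In millifarads:
  335.6 millifarads → 335.6
  66260 microfarads = 66260 × 10^-3 millifarads = 66.26
  339900 microfarads = 339900 × 10^-3 millifarads = 339.9
  295 millifarads → 295
Sum: 335.6 + 66.26 + 339.9 + 295 = 1036.76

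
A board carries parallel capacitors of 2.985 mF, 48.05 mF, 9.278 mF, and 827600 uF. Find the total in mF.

In mF:
  2.985 mF → 2.985
  48.05 mF → 48.05
  9.278 mF → 9.278
  827600 uF = 827600 × 10⁻³ mF = 827.6
Sum: 2.985 + 48.05 + 9.278 + 827.6 = 887.913

887.913 mF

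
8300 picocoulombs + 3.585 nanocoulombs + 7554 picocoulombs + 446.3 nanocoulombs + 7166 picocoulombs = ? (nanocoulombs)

472.905 nanocoulombs

In nanocoulombs:
  8300 picocoulombs = 8300e-3 nanocoulombs = 8.3
  3.585 nanocoulombs → 3.585
  7554 picocoulombs = 7554e-3 nanocoulombs = 7.554
  446.3 nanocoulombs → 446.3
  7166 picocoulombs = 7166e-3 nanocoulombs = 7.166
Sum: 8.3 + 3.585 + 7.554 + 446.3 + 7.166 = 472.905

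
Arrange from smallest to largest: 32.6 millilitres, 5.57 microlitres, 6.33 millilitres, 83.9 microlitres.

32.6 millilitres = 0.0326 litres
5.57 microlitres = 0.00000557 litres
6.33 millilitres = 0.00633 litres
83.9 microlitres = 0.0000839 litres

5.57 microlitres < 83.9 microlitres < 6.33 millilitres < 32.6 millilitres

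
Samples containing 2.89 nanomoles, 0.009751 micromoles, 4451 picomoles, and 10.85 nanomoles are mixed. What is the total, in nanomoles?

27.942 nanomoles

In nanomoles:
  2.89 nanomoles → 2.89
  0.009751 micromoles = 0.009751 × 10^3 nanomoles = 9.751
  4451 picomoles = 4451 × 10^-3 nanomoles = 4.451
  10.85 nanomoles → 10.85
Sum: 2.89 + 9.751 + 4.451 + 10.85 = 27.942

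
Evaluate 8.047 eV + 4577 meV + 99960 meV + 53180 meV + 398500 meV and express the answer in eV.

In eV:
  8.047 eV → 8.047
  4577 meV = 4577 × 10⁻³ eV = 4.577
  99960 meV = 99960 × 10⁻³ eV = 99.96
  53180 meV = 53180 × 10⁻³ eV = 53.18
  398500 meV = 398500 × 10⁻³ eV = 398.5
Sum: 8.047 + 4.577 + 99.96 + 53.18 + 398.5 = 564.264

564.264 eV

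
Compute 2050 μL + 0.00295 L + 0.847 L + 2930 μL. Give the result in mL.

854.93 mL

In mL:
  2050 μL = 2050 × 10^-3 mL = 2.05
  0.00295 L = 0.00295 × 10^3 mL = 2.95
  0.847 L = 0.847 × 10^3 mL = 847
  2930 μL = 2930 × 10^-3 mL = 2.93
Sum: 2.05 + 2.95 + 847 + 2.93 = 854.93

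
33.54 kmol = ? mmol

kilo = 10³, milli = 10⁻³; factor is 10⁶.
33.54 × 10⁶ = 33540000

33540000 mmol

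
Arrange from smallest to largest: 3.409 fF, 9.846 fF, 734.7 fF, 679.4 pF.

3.409 fF = 0.000000000000003409 F
9.846 fF = 0.000000000000009846 F
734.7 fF = 0.0000000000007347 F
679.4 pF = 0.0000000006794 F

3.409 fF < 9.846 fF < 734.7 fF < 679.4 pF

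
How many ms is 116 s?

(no prefix) = 10^0, milli = 10^-3; factor is 10^3.
116 × 10^3 = 116000

116000 ms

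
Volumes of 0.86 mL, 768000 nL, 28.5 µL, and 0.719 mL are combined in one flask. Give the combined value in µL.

2375.5 µL

In µL:
  0.86 mL = 0.86 × 10^3 µL = 860
  768000 nL = 768000 × 10^-3 µL = 768
  28.5 µL → 28.5
  0.719 mL = 0.719 × 10^3 µL = 719
Sum: 860 + 768 + 28.5 + 719 = 2375.5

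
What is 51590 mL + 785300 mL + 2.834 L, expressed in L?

839.724 L

In L:
  51590 mL = 51590 × 10⁻³ L = 51.59
  785300 mL = 785300 × 10⁻³ L = 785.3
  2.834 L → 2.834
Sum: 51.59 + 785.3 + 2.834 = 839.724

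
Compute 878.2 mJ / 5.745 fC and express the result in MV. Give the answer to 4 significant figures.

(878.2e-3) / (5.745e-15) = 152.863e12 V

152900000 MV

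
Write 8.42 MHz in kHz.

mega = 1e6, kilo = 1e3; factor is 1e3.
8.42 × 1e3 = 8420

8420 kHz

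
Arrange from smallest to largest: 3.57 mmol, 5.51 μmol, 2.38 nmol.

2.38 nmol < 5.51 μmol < 3.57 mmol

3.57 mmol = 0.00357 mol
5.51 μmol = 0.00000551 mol
2.38 nmol = 0.00000000238 mol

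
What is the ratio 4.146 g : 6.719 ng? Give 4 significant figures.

(4.146) / (6.719e-9) = 0.61706e9

617100000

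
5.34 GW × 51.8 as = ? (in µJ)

0.276612 µJ

5.34e9 × 51.8e-18 = 276.612e-9 J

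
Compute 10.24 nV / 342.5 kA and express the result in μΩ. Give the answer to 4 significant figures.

(10.24e-9) / (342.5e3) = 0.0298978e-12 Ω

0.00000002990 μΩ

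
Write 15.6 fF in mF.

0.0000000000156 mF

femto = 10⁻¹⁵, milli = 10⁻³; factor is 10⁻¹².
15.6 × 10⁻¹² = 0.0000000000156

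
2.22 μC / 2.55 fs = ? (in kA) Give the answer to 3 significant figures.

871000 kA

(2.22e-6) / (2.55e-15) = 0.87059e9 A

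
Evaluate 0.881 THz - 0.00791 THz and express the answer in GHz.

873.09 GHz

In GHz:
  0.881 THz = 0.881 × 10^3 GHz = 881
  0.00791 THz = 0.00791 × 10^3 GHz = 7.91
Difference: 881 - 7.91 = 873.09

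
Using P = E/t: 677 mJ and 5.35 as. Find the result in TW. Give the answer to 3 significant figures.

127000 TW

(677e-3) / (5.35e-18) = 126.54e15 W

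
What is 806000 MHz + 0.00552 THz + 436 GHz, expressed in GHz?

1247.52 GHz

In GHz:
  806000 MHz = 806000 × 10^-3 GHz = 806
  0.00552 THz = 0.00552 × 10^3 GHz = 5.52
  436 GHz → 436
Sum: 806 + 5.52 + 436 = 1247.52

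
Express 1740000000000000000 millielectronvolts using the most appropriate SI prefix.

1.74 petaelectronvolts

= 1.74 × 10¹⁵ electronvolts; 10¹⁵ is peta.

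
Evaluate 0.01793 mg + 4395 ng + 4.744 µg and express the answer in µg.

In µg:
  0.01793 mg = 0.01793e3 µg = 17.93
  4395 ng = 4395e-3 µg = 4.395
  4.744 µg → 4.744
Sum: 17.93 + 4.395 + 4.744 = 27.069

27.069 µg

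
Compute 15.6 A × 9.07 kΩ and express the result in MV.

15.6 × 9.07 × 10³ = 141.492 × 10³ V

0.141492 MV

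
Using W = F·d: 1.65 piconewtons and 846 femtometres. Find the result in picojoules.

1.65e-12 × 846e-15 = 1395.9e-27 J

0.0000000000013959 picojoules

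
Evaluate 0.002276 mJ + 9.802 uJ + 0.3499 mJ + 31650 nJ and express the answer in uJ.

In uJ:
  0.002276 mJ = 0.002276 × 10^3 uJ = 2.276
  9.802 uJ → 9.802
  0.3499 mJ = 0.3499 × 10^3 uJ = 349.9
  31650 nJ = 31650 × 10^-3 uJ = 31.65
Sum: 2.276 + 9.802 + 349.9 + 31.65 = 393.628

393.628 uJ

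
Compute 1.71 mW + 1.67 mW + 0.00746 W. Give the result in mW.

In mW:
  1.71 mW → 1.71
  1.67 mW → 1.67
  0.00746 W = 0.00746e3 mW = 7.46
Sum: 1.71 + 1.67 + 7.46 = 10.84

10.84 mW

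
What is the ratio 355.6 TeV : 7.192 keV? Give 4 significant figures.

49440000000

(355.6 × 10¹²) / (7.192 × 10³) = 49.444 × 10⁹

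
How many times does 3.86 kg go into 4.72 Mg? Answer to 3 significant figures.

(4.72e6) / (3.86e3) = 1.223e3

1220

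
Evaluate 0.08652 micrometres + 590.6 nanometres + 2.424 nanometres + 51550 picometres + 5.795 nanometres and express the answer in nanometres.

736.889 nanometres

In nanometres:
  0.08652 micrometres = 0.08652 × 10^3 nanometres = 86.52
  590.6 nanometres → 590.6
  2.424 nanometres → 2.424
  51550 picometres = 51550 × 10^-3 nanometres = 51.55
  5.795 nanometres → 5.795
Sum: 86.52 + 590.6 + 2.424 + 51.55 + 5.795 = 736.889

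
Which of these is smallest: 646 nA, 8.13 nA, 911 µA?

8.13 nA

646 nA = 0.000000646 A
8.13 nA = 0.00000000813 A
911 µA = 0.000911 A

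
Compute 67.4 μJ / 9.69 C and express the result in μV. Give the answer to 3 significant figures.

6.96 μV

(67.4e-6) / (9.69) = 6.9556e-6 V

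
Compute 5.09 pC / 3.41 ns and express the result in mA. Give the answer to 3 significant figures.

(5.09 × 10^-12) / (3.41 × 10^-9) = 1.4927 × 10^-3 A

1.49 mA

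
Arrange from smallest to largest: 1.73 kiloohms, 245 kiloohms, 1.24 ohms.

1.73 kiloohms = 1730 ohms
245 kiloohms = 245000 ohms
1.24 ohms = 1.24 ohms

1.24 ohms < 1.73 kiloohms < 245 kiloohms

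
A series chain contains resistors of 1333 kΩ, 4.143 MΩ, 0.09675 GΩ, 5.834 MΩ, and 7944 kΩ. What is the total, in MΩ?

In MΩ:
  1333 kΩ = 1333 × 10⁻³ MΩ = 1.333
  4.143 MΩ → 4.143
  0.09675 GΩ = 0.09675 × 10³ MΩ = 96.75
  5.834 MΩ → 5.834
  7944 kΩ = 7944 × 10⁻³ MΩ = 7.944
Sum: 1.333 + 4.143 + 96.75 + 5.834 + 7.944 = 116.004

116.004 MΩ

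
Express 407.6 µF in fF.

micro = 1e-6, femto = 1e-15; factor is 1e9.
407.6 × 1e9 = 407600000000

407600000000 fF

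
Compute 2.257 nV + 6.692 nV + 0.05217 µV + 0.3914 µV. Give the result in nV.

452.519 nV

In nV:
  2.257 nV → 2.257
  6.692 nV → 6.692
  0.05217 µV = 0.05217 × 10³ nV = 52.17
  0.3914 µV = 0.3914 × 10³ nV = 391.4
Sum: 2.257 + 6.692 + 52.17 + 391.4 = 452.519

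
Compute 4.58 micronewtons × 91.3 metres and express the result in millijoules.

0.418154 millijoules

4.58e-6 × 91.3 = 418.154e-6 J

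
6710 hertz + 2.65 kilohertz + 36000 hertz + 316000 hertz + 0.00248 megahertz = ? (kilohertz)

In kilohertz:
  6710 hertz = 6710 × 10^-3 kilohertz = 6.71
  2.65 kilohertz → 2.65
  36000 hertz = 36000 × 10^-3 kilohertz = 36
  316000 hertz = 316000 × 10^-3 kilohertz = 316
  0.00248 megahertz = 0.00248 × 10^3 kilohertz = 2.48
Sum: 6.71 + 2.65 + 36 + 316 + 2.48 = 363.84

363.84 kilohertz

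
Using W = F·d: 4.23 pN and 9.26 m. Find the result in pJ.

39.1698 pJ

4.23e-12 × 9.26 = 39.1698e-12 J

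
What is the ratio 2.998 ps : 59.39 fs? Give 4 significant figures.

(2.998 × 10⁻¹²) / (59.39 × 10⁻¹⁵) = 0.05048 × 10³

50.48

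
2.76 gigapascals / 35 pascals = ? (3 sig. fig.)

(2.76e9) / (35) = 0.07886e9

78900000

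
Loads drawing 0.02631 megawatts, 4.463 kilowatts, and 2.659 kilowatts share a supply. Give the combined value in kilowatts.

In kilowatts:
  0.02631 megawatts = 0.02631e3 kilowatts = 26.31
  4.463 kilowatts → 4.463
  2.659 kilowatts → 2.659
Sum: 26.31 + 4.463 + 2.659 = 33.432

33.432 kilowatts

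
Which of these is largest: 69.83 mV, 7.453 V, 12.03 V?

69.83 mV = 0.06983 V
7.453 V = 7.453 V
12.03 V = 12.03 V

12.03 V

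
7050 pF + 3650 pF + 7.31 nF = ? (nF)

18.01 nF

In nF:
  7050 pF = 7050e-3 nF = 7.05
  3650 pF = 3650e-3 nF = 3.65
  7.31 nF → 7.31
Sum: 7.05 + 3.65 + 7.31 = 18.01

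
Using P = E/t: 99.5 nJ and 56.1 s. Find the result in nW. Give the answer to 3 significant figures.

(99.5 × 10^-9) / (56.1) = 1.7736 × 10^-9 W

1.77 nW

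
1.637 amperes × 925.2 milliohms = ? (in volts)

1.637 × 925.2 × 10⁻³ = 1514.5524 × 10⁻³ V

1.5145524 volts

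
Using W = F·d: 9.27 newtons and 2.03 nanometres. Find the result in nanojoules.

18.8181 nanojoules

9.27 × 2.03 × 10⁻⁹ = 18.8181 × 10⁻⁹ J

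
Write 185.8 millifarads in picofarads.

185800000000 picofarads

milli = 10⁻³, pico = 10⁻¹²; factor is 10⁹.
185.8 × 10⁹ = 185800000000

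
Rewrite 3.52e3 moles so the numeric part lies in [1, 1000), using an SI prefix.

3.52 kilomoles

= 3.52e3 moles; 1e3 is kilo.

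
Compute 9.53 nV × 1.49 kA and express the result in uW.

9.53e-9 × 1.49e3 = 14.1997e-6 W

14.1997 uW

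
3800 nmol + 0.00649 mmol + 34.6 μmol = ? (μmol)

In μmol:
  3800 nmol = 3800 × 10^-3 μmol = 3.8
  0.00649 mmol = 0.00649 × 10^3 μmol = 6.49
  34.6 μmol → 34.6
Sum: 3.8 + 6.49 + 34.6 = 44.89

44.89 μmol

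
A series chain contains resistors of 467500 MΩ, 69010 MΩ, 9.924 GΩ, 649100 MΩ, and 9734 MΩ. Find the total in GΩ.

In GΩ:
  467500 MΩ = 467500 × 10^-3 GΩ = 467.5
  69010 MΩ = 69010 × 10^-3 GΩ = 69.01
  9.924 GΩ → 9.924
  649100 MΩ = 649100 × 10^-3 GΩ = 649.1
  9734 MΩ = 9734 × 10^-3 GΩ = 9.734
Sum: 467.5 + 69.01 + 9.924 + 649.1 + 9.734 = 1205.268

1205.268 GΩ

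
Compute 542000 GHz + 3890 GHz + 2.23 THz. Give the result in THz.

548.12 THz

In THz:
  542000 GHz = 542000 × 10^-3 THz = 542
  3890 GHz = 3890 × 10^-3 THz = 3.89
  2.23 THz → 2.23
Sum: 542 + 3.89 + 2.23 = 548.12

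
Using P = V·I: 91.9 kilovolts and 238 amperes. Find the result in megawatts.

21.8722 megawatts

91.9 × 10³ × 238 = 21872.2 × 10³ W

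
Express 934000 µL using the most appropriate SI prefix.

= 934 × 10⁻³ L; 10⁻³ is milli.

934 mL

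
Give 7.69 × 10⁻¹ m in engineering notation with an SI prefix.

= 769 × 10⁻³ m; 10⁻³ is milli.

769 mm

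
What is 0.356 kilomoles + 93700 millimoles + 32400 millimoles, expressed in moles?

482.1 moles

In moles:
  0.356 kilomoles = 0.356 × 10^3 moles = 356
  93700 millimoles = 93700 × 10^-3 moles = 93.7
  32400 millimoles = 32400 × 10^-3 moles = 32.4
Sum: 356 + 93.7 + 32.4 = 482.1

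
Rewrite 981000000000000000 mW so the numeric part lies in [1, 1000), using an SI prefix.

981 TW

= 981e12 W; 1e12 is tera.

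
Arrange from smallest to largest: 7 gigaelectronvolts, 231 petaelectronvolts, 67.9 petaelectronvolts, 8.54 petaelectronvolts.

7 gigaelectronvolts < 8.54 petaelectronvolts < 67.9 petaelectronvolts < 231 petaelectronvolts

7 gigaelectronvolts = 7000000000 electronvolts
231 petaelectronvolts = 231000000000000000 electronvolts
67.9 petaelectronvolts = 67900000000000000 electronvolts
8.54 petaelectronvolts = 8540000000000000 electronvolts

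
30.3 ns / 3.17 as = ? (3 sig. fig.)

9560000000

(30.3 × 10⁻⁹) / (3.17 × 10⁻¹⁸) = 9.558 × 10⁹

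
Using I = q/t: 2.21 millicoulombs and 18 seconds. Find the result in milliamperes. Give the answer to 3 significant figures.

0.123 milliamperes

(2.21 × 10⁻³) / (18) = 0.12278 × 10⁻³ A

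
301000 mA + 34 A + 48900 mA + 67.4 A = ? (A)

451.3 A

In A:
  301000 mA = 301000 × 10⁻³ A = 301
  34 A → 34
  48900 mA = 48900 × 10⁻³ A = 48.9
  67.4 A → 67.4
Sum: 301 + 34 + 48.9 + 67.4 = 451.3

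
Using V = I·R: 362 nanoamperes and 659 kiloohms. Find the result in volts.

362 × 10^-9 × 659 × 10^3 = 238558 × 10^-6 V

0.238558 volts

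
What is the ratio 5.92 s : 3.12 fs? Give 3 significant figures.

(5.92) / (3.12 × 10⁻¹⁵) = 1.897 × 10¹⁵

1900000000000000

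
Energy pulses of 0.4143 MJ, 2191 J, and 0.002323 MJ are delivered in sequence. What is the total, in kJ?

418.814 kJ

In kJ:
  0.4143 MJ = 0.4143 × 10^3 kJ = 414.3
  2191 J = 2191 × 10^-3 kJ = 2.191
  0.002323 MJ = 0.002323 × 10^3 kJ = 2.323
Sum: 414.3 + 2.191 + 2.323 = 418.814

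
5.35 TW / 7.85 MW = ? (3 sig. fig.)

(5.35 × 10¹²) / (7.85 × 10⁶) = 0.6815 × 10⁶

682000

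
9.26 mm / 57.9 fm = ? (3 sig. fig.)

(9.26 × 10⁻³) / (57.9 × 10⁻¹⁵) = 0.1599 × 10¹²

160000000000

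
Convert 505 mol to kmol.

0.505 kmol

(no prefix) = 10^0, kilo = 10^3; factor is 10^-3.
505 × 10^-3 = 0.505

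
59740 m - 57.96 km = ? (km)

1.78 km

In km:
  59740 m = 59740 × 10⁻³ km = 59.74
  57.96 km → 57.96
Difference: 59.74 - 57.96 = 1.78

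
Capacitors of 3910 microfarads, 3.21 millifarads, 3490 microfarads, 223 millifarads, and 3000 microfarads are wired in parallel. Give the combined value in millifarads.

In millifarads:
  3910 microfarads = 3910 × 10^-3 millifarads = 3.91
  3.21 millifarads → 3.21
  3490 microfarads = 3490 × 10^-3 millifarads = 3.49
  223 millifarads → 223
  3000 microfarads = 3000 × 10^-3 millifarads = 3
Sum: 3.91 + 3.21 + 3.49 + 223 + 3 = 236.61

236.61 millifarads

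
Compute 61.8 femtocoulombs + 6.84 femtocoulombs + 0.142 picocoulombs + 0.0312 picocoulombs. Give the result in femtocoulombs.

241.84 femtocoulombs

In femtocoulombs:
  61.8 femtocoulombs → 61.8
  6.84 femtocoulombs → 6.84
  0.142 picocoulombs = 0.142 × 10^3 femtocoulombs = 142
  0.0312 picocoulombs = 0.0312 × 10^3 femtocoulombs = 31.2
Sum: 61.8 + 6.84 + 142 + 31.2 = 241.84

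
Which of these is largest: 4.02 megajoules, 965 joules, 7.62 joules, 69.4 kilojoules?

4.02 megajoules = 4020000 joules
965 joules = 965 joules
7.62 joules = 7.62 joules
69.4 kilojoules = 69400 joules

4.02 megajoules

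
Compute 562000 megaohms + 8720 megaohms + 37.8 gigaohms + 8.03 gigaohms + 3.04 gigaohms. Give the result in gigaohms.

619.59 gigaohms

In gigaohms:
  562000 megaohms = 562000 × 10⁻³ gigaohms = 562
  8720 megaohms = 8720 × 10⁻³ gigaohms = 8.72
  37.8 gigaohms → 37.8
  8.03 gigaohms → 8.03
  3.04 gigaohms → 3.04
Sum: 562 + 8.72 + 37.8 + 8.03 + 3.04 = 619.59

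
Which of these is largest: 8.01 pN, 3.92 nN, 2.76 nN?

8.01 pN = 0.00000000000801 N
3.92 nN = 0.00000000392 N
2.76 nN = 0.00000000276 N

3.92 nN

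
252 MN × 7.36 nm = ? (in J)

252 × 10⁶ × 7.36 × 10⁻⁹ = 1854.72 × 10⁻³ J

1.85472 J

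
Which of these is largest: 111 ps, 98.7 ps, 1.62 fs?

111 ps = 0.000000000111 s
98.7 ps = 0.0000000000987 s
1.62 fs = 0.00000000000000162 s

111 ps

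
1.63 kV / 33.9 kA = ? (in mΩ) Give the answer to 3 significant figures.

48.1 mΩ

(1.63 × 10³) / (33.9 × 10³) = 0.048083 Ω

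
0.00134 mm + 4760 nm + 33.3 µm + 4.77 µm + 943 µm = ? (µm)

In µm:
  0.00134 mm = 0.00134 × 10³ µm = 1.34
  4760 nm = 4760 × 10⁻³ µm = 4.76
  33.3 µm → 33.3
  4.77 µm → 4.77
  943 µm → 943
Sum: 1.34 + 4.76 + 33.3 + 4.77 + 943 = 987.17

987.17 µm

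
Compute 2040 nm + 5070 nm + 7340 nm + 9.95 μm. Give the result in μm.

In μm:
  2040 nm = 2040 × 10⁻³ μm = 2.04
  5070 nm = 5070 × 10⁻³ μm = 5.07
  7340 nm = 7340 × 10⁻³ μm = 7.34
  9.95 μm → 9.95
Sum: 2.04 + 5.07 + 7.34 + 9.95 = 24.4

24.4 μm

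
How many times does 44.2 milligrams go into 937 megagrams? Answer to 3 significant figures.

(937 × 10^6) / (44.2 × 10^-3) = 21.2 × 10^9

21200000000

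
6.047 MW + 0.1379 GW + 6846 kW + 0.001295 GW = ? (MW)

In MW:
  6.047 MW → 6.047
  0.1379 GW = 0.1379 × 10^3 MW = 137.9
  6846 kW = 6846 × 10^-3 MW = 6.846
  0.001295 GW = 0.001295 × 10^3 MW = 1.295
Sum: 6.047 + 137.9 + 6.846 + 1.295 = 152.088

152.088 MW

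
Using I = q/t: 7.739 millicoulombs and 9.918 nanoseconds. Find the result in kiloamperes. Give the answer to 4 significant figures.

780.3 kiloamperes

(7.739 × 10⁻³) / (9.918 × 10⁻⁹) = 0.780298 × 10⁶ A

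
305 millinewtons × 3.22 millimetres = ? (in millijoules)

0.9821 millijoules

305 × 10^-3 × 3.22 × 10^-3 = 982.1 × 10^-6 J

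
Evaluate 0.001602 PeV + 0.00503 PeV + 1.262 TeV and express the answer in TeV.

7.894 TeV

In TeV:
  0.001602 PeV = 0.001602e3 TeV = 1.602
  0.00503 PeV = 0.00503e3 TeV = 5.03
  1.262 TeV → 1.262
Sum: 1.602 + 5.03 + 1.262 = 7.894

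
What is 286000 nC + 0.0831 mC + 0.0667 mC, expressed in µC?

In µC:
  286000 nC = 286000 × 10⁻³ µC = 286
  0.0831 mC = 0.0831 × 10³ µC = 83.1
  0.0667 mC = 0.0667 × 10³ µC = 66.7
Sum: 286 + 83.1 + 66.7 = 435.8

435.8 µC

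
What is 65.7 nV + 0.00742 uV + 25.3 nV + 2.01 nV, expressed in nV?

100.43 nV

In nV:
  65.7 nV → 65.7
  0.00742 uV = 0.00742 × 10³ nV = 7.42
  25.3 nV → 25.3
  2.01 nV → 2.01
Sum: 65.7 + 7.42 + 25.3 + 2.01 = 100.43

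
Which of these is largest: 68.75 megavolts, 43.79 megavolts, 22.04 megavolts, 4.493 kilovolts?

68.75 megavolts

68.75 megavolts = 68750000 volts
43.79 megavolts = 43790000 volts
22.04 megavolts = 22040000 volts
4.493 kilovolts = 4493 volts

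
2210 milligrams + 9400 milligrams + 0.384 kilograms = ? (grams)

395.61 grams

In grams:
  2210 milligrams = 2210 × 10⁻³ grams = 2.21
  9400 milligrams = 9400 × 10⁻³ grams = 9.4
  0.384 kilograms = 0.384 × 10³ grams = 384
Sum: 2.21 + 9.4 + 384 = 395.61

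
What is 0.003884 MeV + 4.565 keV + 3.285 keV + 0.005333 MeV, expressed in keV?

In keV:
  0.003884 MeV = 0.003884 × 10³ keV = 3.884
  4.565 keV → 4.565
  3.285 keV → 3.285
  0.005333 MeV = 0.005333 × 10³ keV = 5.333
Sum: 3.884 + 4.565 + 3.285 + 5.333 = 17.067

17.067 keV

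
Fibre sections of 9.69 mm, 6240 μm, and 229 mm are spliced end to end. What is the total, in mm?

244.93 mm

In mm:
  9.69 mm → 9.69
  6240 μm = 6240 × 10^-3 mm = 6.24
  229 mm → 229
Sum: 9.69 + 6.24 + 229 = 244.93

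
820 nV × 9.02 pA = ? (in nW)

0.0000000073964 nW

820 × 10⁻⁹ × 9.02 × 10⁻¹² = 7396.4 × 10⁻²¹ W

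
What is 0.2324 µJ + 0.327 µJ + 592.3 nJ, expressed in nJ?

1151.7 nJ

In nJ:
  0.2324 µJ = 0.2324 × 10³ nJ = 232.4
  0.327 µJ = 0.327 × 10³ nJ = 327
  592.3 nJ → 592.3
Sum: 232.4 + 327 + 592.3 = 1151.7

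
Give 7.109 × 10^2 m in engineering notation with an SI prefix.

= 710.9 m; mantissa already in [1, 1000).

710.9 m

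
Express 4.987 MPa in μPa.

mega = 10⁶, micro = 10⁻⁶; factor is 10¹².
4.987 × 10¹² = 4987000000000

4987000000000 μPa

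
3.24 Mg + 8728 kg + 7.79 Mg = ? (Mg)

In Mg:
  3.24 Mg → 3.24
  8728 kg = 8728e-3 Mg = 8.728
  7.79 Mg → 7.79
Sum: 3.24 + 8.728 + 7.79 = 19.758

19.758 Mg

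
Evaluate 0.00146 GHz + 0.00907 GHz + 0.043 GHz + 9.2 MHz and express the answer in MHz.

In MHz:
  0.00146 GHz = 0.00146 × 10^3 MHz = 1.46
  0.00907 GHz = 0.00907 × 10^3 MHz = 9.07
  0.043 GHz = 0.043 × 10^3 MHz = 43
  9.2 MHz → 9.2
Sum: 1.46 + 9.07 + 43 + 9.2 = 62.73

62.73 MHz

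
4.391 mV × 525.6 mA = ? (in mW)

2.3079096 mW

4.391 × 10^-3 × 525.6 × 10^-3 = 2307.9096 × 10^-6 W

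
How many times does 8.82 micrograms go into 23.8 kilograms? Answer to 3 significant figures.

(23.8 × 10^3) / (8.82 × 10^-6) = 2.698 × 10^9

2700000000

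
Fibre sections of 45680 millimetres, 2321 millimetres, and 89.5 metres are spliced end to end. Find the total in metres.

137.501 metres

In metres:
  45680 millimetres = 45680 × 10^-3 metres = 45.68
  2321 millimetres = 2321 × 10^-3 metres = 2.321
  89.5 metres → 89.5
Sum: 45.68 + 2.321 + 89.5 = 137.501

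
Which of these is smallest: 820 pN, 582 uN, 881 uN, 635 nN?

820 pN

820 pN = 0.00000000082 N
582 uN = 0.000582 N
881 uN = 0.000881 N
635 nN = 0.000000635 N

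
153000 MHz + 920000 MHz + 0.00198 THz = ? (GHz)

In GHz:
  153000 MHz = 153000e-3 GHz = 153
  920000 MHz = 920000e-3 GHz = 920
  0.00198 THz = 0.00198e3 GHz = 1.98
Sum: 153 + 920 + 1.98 = 1074.98

1074.98 GHz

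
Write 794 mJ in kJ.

milli = 1e-3, kilo = 1e3; factor is 1e-6.
794 × 1e-6 = 0.000794

0.000794 kJ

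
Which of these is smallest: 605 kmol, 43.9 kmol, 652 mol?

652 mol

605 kmol = 605000 mol
43.9 kmol = 43900 mol
652 mol = 652 mol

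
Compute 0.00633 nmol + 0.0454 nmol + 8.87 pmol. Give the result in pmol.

60.6 pmol

In pmol:
  0.00633 nmol = 0.00633 × 10^3 pmol = 6.33
  0.0454 nmol = 0.0454 × 10^3 pmol = 45.4
  8.87 pmol → 8.87
Sum: 6.33 + 45.4 + 8.87 = 60.6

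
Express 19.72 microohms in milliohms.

micro = 10⁻⁶, milli = 10⁻³; factor is 10⁻³.
19.72 × 10⁻³ = 0.01972

0.01972 milliohms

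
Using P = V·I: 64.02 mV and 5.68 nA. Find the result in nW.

0.3636336 nW

64.02e-3 × 5.68e-9 = 363.6336e-12 W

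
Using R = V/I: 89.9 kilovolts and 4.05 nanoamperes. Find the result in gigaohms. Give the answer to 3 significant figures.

22200 gigaohms

(89.9e3) / (4.05e-9) = 22.198e12 Ω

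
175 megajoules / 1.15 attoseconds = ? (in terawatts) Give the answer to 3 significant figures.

(175 × 10^6) / (1.15 × 10^-18) = 152.17 × 10^24 W

152000000000000 terawatts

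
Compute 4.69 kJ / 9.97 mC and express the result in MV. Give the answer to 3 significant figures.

(4.69e3) / (9.97e-3) = 0.47041e6 V

0.470 MV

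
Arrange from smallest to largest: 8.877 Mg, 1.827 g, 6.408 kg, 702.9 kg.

1.827 g < 6.408 kg < 702.9 kg < 8.877 Mg

8.877 Mg = 8877000 g
1.827 g = 1.827 g
6.408 kg = 6408 g
702.9 kg = 702900 g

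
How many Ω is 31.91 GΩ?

31910000000 Ω

giga = 10⁹, (no prefix) = 10⁰; factor is 10⁹.
31.91 × 10⁹ = 31910000000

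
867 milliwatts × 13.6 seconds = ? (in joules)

867e-3 × 13.6 = 11791.2e-3 J

11.7912 joules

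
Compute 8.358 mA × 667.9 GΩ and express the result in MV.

5582.3082 MV

8.358e-3 × 667.9e9 = 5582.3082e6 V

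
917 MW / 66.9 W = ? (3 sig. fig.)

(917 × 10^6) / (66.9) = 13.71 × 10^6

13700000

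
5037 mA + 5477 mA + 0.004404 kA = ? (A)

14.918 A

In A:
  5037 mA = 5037e-3 A = 5.037
  5477 mA = 5477e-3 A = 5.477
  0.004404 kA = 0.004404e3 A = 4.404
Sum: 5.037 + 5.477 + 4.404 = 14.918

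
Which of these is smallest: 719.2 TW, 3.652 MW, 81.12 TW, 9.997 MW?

3.652 MW

719.2 TW = 719200000000000 W
3.652 MW = 3652000 W
81.12 TW = 81120000000000 W
9.997 MW = 9997000 W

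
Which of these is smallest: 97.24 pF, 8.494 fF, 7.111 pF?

8.494 fF

97.24 pF = 0.00000000009724 F
8.494 fF = 0.000000000000008494 F
7.111 pF = 0.000000000007111 F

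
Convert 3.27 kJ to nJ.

kilo = 10^3, nano = 10^-9; factor is 10^12.
3.27 × 10^12 = 3270000000000

3270000000000 nJ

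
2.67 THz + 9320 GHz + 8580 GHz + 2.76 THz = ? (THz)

In THz:
  2.67 THz → 2.67
  9320 GHz = 9320 × 10⁻³ THz = 9.32
  8580 GHz = 8580 × 10⁻³ THz = 8.58
  2.76 THz → 2.76
Sum: 2.67 + 9.32 + 8.58 + 2.76 = 23.33

23.33 THz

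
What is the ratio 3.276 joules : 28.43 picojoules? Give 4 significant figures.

(3.276) / (28.43e-12) = 0.11523e12

115200000000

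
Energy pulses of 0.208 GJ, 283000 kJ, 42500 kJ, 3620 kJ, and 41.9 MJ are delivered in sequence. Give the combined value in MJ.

In MJ:
  0.208 GJ = 0.208 × 10^3 MJ = 208
  283000 kJ = 283000 × 10^-3 MJ = 283
  42500 kJ = 42500 × 10^-3 MJ = 42.5
  3620 kJ = 3620 × 10^-3 MJ = 3.62
  41.9 MJ → 41.9
Sum: 208 + 283 + 42.5 + 3.62 + 41.9 = 579.02

579.02 MJ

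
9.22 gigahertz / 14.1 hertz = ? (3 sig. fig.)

654000000

(9.22 × 10⁹) / (14.1) = 0.6539 × 10⁹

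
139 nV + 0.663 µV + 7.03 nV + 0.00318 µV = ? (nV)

812.21 nV

In nV:
  139 nV → 139
  0.663 µV = 0.663 × 10³ nV = 663
  7.03 nV → 7.03
  0.00318 µV = 0.00318 × 10³ nV = 3.18
Sum: 139 + 663 + 7.03 + 3.18 = 812.21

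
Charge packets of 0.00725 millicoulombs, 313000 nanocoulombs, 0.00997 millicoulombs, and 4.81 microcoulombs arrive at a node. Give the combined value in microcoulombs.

In microcoulombs:
  0.00725 millicoulombs = 0.00725 × 10³ microcoulombs = 7.25
  313000 nanocoulombs = 313000 × 10⁻³ microcoulombs = 313
  0.00997 millicoulombs = 0.00997 × 10³ microcoulombs = 9.97
  4.81 microcoulombs → 4.81
Sum: 7.25 + 313 + 9.97 + 4.81 = 335.03

335.03 microcoulombs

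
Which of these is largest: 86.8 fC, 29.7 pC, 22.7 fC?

29.7 pC

86.8 fC = 0.0000000000000868 C
29.7 pC = 0.0000000000297 C
22.7 fC = 0.0000000000000227 C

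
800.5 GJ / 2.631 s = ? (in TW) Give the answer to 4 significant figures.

0.3043 TW

(800.5 × 10^9) / (2.631) = 304.257 × 10^9 W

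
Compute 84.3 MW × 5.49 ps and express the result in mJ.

0.462807 mJ

84.3e6 × 5.49e-12 = 462.807e-6 J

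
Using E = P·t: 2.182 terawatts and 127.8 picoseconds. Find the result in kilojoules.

0.2788596 kilojoules

2.182e12 × 127.8e-12 = 278.8596 J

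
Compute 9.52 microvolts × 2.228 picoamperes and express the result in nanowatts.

9.52 × 10⁻⁶ × 2.228 × 10⁻¹² = 21.21056 × 10⁻¹⁸ W

0.00000002121056 nanowatts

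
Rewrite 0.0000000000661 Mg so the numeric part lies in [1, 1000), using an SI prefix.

= 66.1 × 10⁻⁶ g; 10⁻⁶ is micro.

66.1 µg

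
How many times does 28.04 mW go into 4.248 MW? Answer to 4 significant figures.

151500000

(4.248 × 10^6) / (28.04 × 10^-3) = 0.1515 × 10^9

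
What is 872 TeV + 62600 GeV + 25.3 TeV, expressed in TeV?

In TeV:
  872 TeV → 872
  62600 GeV = 62600 × 10^-3 TeV = 62.6
  25.3 TeV → 25.3
Sum: 872 + 62.6 + 25.3 = 959.9

959.9 TeV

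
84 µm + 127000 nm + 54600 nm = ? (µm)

265.6 µm

In µm:
  84 µm → 84
  127000 nm = 127000 × 10⁻³ µm = 127
  54600 nm = 54600 × 10⁻³ µm = 54.6
Sum: 84 + 127 + 54.6 = 265.6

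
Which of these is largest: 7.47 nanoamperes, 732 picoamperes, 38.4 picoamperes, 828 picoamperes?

7.47 nanoamperes

7.47 nanoamperes = 0.00000000747 amperes
732 picoamperes = 0.000000000732 amperes
38.4 picoamperes = 0.0000000000384 amperes
828 picoamperes = 0.000000000828 amperes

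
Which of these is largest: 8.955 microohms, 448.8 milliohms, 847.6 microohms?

448.8 milliohms

8.955 microohms = 0.000008955 ohms
448.8 milliohms = 0.4488 ohms
847.6 microohms = 0.0008476 ohms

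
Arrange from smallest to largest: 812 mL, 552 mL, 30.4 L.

552 mL < 812 mL < 30.4 L

812 mL = 0.812 L
552 mL = 0.552 L
30.4 L = 30.4 L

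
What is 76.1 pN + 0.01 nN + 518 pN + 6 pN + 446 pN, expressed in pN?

In pN:
  76.1 pN → 76.1
  0.01 nN = 0.01 × 10^3 pN = 10
  518 pN → 518
  6 pN → 6
  446 pN → 446
Sum: 76.1 + 10 + 518 + 6 + 446 = 1056.1

1056.1 pN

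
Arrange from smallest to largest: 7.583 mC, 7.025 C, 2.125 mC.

2.125 mC < 7.583 mC < 7.025 C

7.583 mC = 0.007583 C
7.025 C = 7.025 C
2.125 mC = 0.002125 C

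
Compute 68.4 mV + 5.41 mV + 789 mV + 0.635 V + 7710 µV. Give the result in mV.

1505.52 mV

In mV:
  68.4 mV → 68.4
  5.41 mV → 5.41
  789 mV → 789
  0.635 V = 0.635 × 10^3 mV = 635
  7710 µV = 7710 × 10^-3 mV = 7.71
Sum: 68.4 + 5.41 + 789 + 635 + 7.71 = 1505.52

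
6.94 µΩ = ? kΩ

0.00000000694 kΩ

micro = 10^-6, kilo = 10^3; factor is 10^-9.
6.94 × 10^-9 = 0.00000000694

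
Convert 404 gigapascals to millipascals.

404000000000000 millipascals

giga = 10⁹, milli = 10⁻³; factor is 10¹².
404 × 10¹² = 404000000000000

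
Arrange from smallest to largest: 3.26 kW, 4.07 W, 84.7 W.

4.07 W < 84.7 W < 3.26 kW

3.26 kW = 3260 W
4.07 W = 4.07 W
84.7 W = 84.7 W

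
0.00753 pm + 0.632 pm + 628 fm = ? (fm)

1267.53 fm

In fm:
  0.00753 pm = 0.00753e3 fm = 7.53
  0.632 pm = 0.632e3 fm = 632
  628 fm → 628
Sum: 7.53 + 632 + 628 = 1267.53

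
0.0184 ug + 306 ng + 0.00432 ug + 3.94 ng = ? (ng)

332.66 ng

In ng:
  0.0184 ug = 0.0184 × 10^3 ng = 18.4
  306 ng → 306
  0.00432 ug = 0.00432 × 10^3 ng = 4.32
  3.94 ng → 3.94
Sum: 18.4 + 306 + 4.32 + 3.94 = 332.66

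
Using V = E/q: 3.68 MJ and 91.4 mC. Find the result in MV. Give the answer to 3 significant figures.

40.3 MV

(3.68 × 10^6) / (91.4 × 10^-3) = 0.040263 × 10^9 V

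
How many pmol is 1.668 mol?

(no prefix) = 10^0, pico = 10^-12; factor is 10^12.
1.668 × 10^12 = 1668000000000

1668000000000 pmol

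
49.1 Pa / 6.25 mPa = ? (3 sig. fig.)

(49.1) / (6.25 × 10^-3) = 7.856 × 10^3

7860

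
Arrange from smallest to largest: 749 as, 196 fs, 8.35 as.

8.35 as < 749 as < 196 fs

749 as = 0.000000000000000749 s
196 fs = 0.000000000000196 s
8.35 as = 0.00000000000000000835 s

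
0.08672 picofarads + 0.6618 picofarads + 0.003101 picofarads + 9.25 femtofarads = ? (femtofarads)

760.871 femtofarads

In femtofarads:
  0.08672 picofarads = 0.08672e3 femtofarads = 86.72
  0.6618 picofarads = 0.6618e3 femtofarads = 661.8
  0.003101 picofarads = 0.003101e3 femtofarads = 3.101
  9.25 femtofarads → 9.25
Sum: 86.72 + 661.8 + 3.101 + 9.25 = 760.871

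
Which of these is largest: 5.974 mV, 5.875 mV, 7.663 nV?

5.974 mV = 0.005974 V
5.875 mV = 0.005875 V
7.663 nV = 0.000000007663 V

5.974 mV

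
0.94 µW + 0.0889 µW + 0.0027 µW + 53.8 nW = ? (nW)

1085.4 nW

In nW:
  0.94 µW = 0.94 × 10³ nW = 940
  0.0889 µW = 0.0889 × 10³ nW = 88.9
  0.0027 µW = 0.0027 × 10³ nW = 2.7
  53.8 nW → 53.8
Sum: 940 + 88.9 + 2.7 + 53.8 = 1085.4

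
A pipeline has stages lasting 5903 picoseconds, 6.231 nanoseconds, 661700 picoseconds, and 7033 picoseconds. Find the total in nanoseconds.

In nanoseconds:
  5903 picoseconds = 5903 × 10^-3 nanoseconds = 5.903
  6.231 nanoseconds → 6.231
  661700 picoseconds = 661700 × 10^-3 nanoseconds = 661.7
  7033 picoseconds = 7033 × 10^-3 nanoseconds = 7.033
Sum: 5.903 + 6.231 + 661.7 + 7.033 = 680.867

680.867 nanoseconds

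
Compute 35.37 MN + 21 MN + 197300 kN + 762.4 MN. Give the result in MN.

In MN:
  35.37 MN → 35.37
  21 MN → 21
  197300 kN = 197300 × 10^-3 MN = 197.3
  762.4 MN → 762.4
Sum: 35.37 + 21 + 197.3 + 762.4 = 1016.07

1016.07 MN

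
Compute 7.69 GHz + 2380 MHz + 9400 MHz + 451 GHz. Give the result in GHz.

In GHz:
  7.69 GHz → 7.69
  2380 MHz = 2380 × 10⁻³ GHz = 2.38
  9400 MHz = 9400 × 10⁻³ GHz = 9.4
  451 GHz → 451
Sum: 7.69 + 2.38 + 9.4 + 451 = 470.47

470.47 GHz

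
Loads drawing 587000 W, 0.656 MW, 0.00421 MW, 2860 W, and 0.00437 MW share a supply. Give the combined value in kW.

In kW:
  587000 W = 587000 × 10^-3 kW = 587
  0.656 MW = 0.656 × 10^3 kW = 656
  0.00421 MW = 0.00421 × 10^3 kW = 4.21
  2860 W = 2860 × 10^-3 kW = 2.86
  0.00437 MW = 0.00437 × 10^3 kW = 4.37
Sum: 587 + 656 + 4.21 + 2.86 + 4.37 = 1254.44

1254.44 kW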